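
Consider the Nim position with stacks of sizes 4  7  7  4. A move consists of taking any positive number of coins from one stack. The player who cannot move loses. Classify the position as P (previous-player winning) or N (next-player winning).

Compute the nim-sum pairwise:
4 ^ 7 = 3
3 ^ 7 = 4
4 ^ 4 = 0
The nim-sum is 0, so this is a P-position: the player to move is in a losing position under optimal play.

P-position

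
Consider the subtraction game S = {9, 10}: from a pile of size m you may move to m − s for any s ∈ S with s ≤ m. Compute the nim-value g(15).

Grundy values for subtraction set {9, 10}:
k:     0  1  2  3  4  5  6  7  8  9 10 11 12 13 14 15
g(k):  0  0  0  0  0  0  0  0  0  1  1  1  1  1  1  1
So g(15) = 1.

1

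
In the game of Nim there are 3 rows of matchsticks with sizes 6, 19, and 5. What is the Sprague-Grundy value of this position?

Compute the nim-sum pairwise:
6 ⊕ 19 = 21
21 ⊕ 5 = 16

16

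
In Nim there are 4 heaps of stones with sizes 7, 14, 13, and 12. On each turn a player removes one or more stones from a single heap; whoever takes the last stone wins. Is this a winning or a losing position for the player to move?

Nim-sum: 7 ⊕ 14 ⊕ 13 ⊕ 12 = 8.
The nim-sum is 8 ≠ 0, so this is an N-position: the player to move can win.

Winning position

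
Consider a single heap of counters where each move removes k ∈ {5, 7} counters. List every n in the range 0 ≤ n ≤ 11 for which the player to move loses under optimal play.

0, 1, 2, 3, 4

Grundy values for subtraction set {5, 7}:
k:     0  1  2  3  4  5  6  7  8  9 10 11
g(k):  0  0  0  0  0  1  1  1  1  1  2  2
The P-positions (g = 0) in 0..11 are 0, 1, 2, 3, 4.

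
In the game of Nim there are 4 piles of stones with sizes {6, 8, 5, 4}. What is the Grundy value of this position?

15

Nim-sum: 6 ^ 8 ^ 5 ^ 4 = 15.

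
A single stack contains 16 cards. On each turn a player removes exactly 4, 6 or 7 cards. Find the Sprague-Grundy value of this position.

Compute g(0), g(1), … for moves {4, 6, 7}:
k:     0  1  2  3  4  5  6  7  8  9 10 11 12 13 14 15 16
g(k):  0  0  0  0  1  1  1  1  2  2  2  0  0  0  0  1  1
So g(16) = 1.

1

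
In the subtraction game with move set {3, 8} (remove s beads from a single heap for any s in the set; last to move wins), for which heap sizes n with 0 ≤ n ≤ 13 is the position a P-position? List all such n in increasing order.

0, 1, 2, 6, 7, 11, 12, 13

Grundy values for subtraction set {3, 8}:
g(0) = mex{} = 0
g(1) = mex{} = 0
g(2) = mex{} = 0
g(3) = mex{0} = 1
g(4) = mex{0} = 1
g(5) = mex{0} = 1
g(6) = mex{1} = 0
g(7) = mex{1} = 0
g(8) = mex{0,1} = 2
g(9) = mex{0} = 1
g(10) = mex{0} = 1
g(11) = mex{1,2} = 0
g(12) = mex{1} = 0
g(13) = mex{1} = 0
The P-positions (g = 0) in 0..13 are 0, 1, 2, 6, 7, 11, 12, 13.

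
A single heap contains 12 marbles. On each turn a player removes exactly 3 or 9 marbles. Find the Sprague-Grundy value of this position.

0

Build the Grundy sequence with g(k) = mex{g(k−s) : s ∈ {3, 9}, s ≤ k}:
g(0) = mex{} = 0
g(1) = mex{} = 0
g(2) = mex{} = 0
g(3) = mex{0} = 1
g(4) = mex{0} = 1
g(5) = mex{0} = 1
g(6) = mex{1} = 0
g(7) = mex{1} = 0
g(8) = mex{1} = 0
g(9) = mex{0} = 1
g(10) = mex{0} = 1
g(11) = mex{0} = 1
g(12) = mex{1} = 0
So g(12) = 0.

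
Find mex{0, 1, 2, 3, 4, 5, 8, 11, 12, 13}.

6

The values 0, 1, 2, 3, 4, 5 are all present; 6 is the first non-negative integer missing from the set.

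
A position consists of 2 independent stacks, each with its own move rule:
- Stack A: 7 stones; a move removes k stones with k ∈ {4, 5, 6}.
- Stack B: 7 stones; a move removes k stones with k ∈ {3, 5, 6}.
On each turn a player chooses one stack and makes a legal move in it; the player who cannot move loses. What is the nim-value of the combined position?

3

Build the Grundy sequence for stack A with g(k) = mex{g(k−s) : s ∈ {4, 5, 6}, s ≤ k}:
k:     0  1  2  3  4  5  6  7
g(k):  0  0  0  0  1  1  1  1
So g(7) = 1.
Grundy values for stack B (subtraction set {3, 5, 6}):
k:     0  1  2  3  4  5  6  7
g(k):  0  0  0  1  1  1  2  2
So g(7) = 2.
By the Sprague-Grundy theorem, the Grundy value of a sum of independent games is the XOR of the component values.
Combined value = 1 XOR 2 = 3.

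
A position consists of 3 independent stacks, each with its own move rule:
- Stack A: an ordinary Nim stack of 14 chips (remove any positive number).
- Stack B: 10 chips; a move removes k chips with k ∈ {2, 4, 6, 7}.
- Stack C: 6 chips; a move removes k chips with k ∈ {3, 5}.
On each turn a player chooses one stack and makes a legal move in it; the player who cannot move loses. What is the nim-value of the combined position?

12

Stack A is a plain Nim stack of size 14, so its Grundy value is 14.
Build the Grundy sequence for stack B with g(k) = mex{g(k−s) : s ∈ {2, 4, 6, 7}, s ≤ k}:
k:     0  1  2  3  4  5  6  7  8  9 10
g(k):  0  0  1  1  2  2  3  3  4  0  0
So g(10) = 0.
For stack C, compute g(0), g(1), … with moves {3, 5}:
k:     0  1  2  3  4  5  6
g(k):  0  0  0  1  1  1  2
So g(6) = 2.
The value of a disjunctive sum is the nim-sum of the parts.
Combined value = 14 ⊕ 0 ⊕ 2 = 12.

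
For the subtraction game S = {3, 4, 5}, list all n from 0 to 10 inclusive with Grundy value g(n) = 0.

0, 1, 2, 8, 9, 10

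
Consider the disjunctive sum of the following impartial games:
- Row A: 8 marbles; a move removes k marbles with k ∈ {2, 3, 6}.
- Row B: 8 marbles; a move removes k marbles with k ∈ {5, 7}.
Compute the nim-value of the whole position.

3

Build the Grundy sequence for row A with g(k) = mex{g(k−s) : s ∈ {2, 3, 6}, s ≤ k}:
k:     0  1  2  3  4  5  6  7  8
g(k):  0  0  1  1  2  0  3  1  2
So g(8) = 2.
Build the Grundy sequence for row B with g(k) = mex{g(k−s) : s ∈ {5, 7}, s ≤ k}:
g(0) = mex{} = 0
g(1) = mex{} = 0
g(2) = mex{} = 0
g(3) = mex{} = 0
g(4) = mex{} = 0
g(5) = mex{0} = 1
g(6) = mex{0} = 1
g(7) = mex{0} = 1
g(8) = mex{0} = 1
So g(8) = 1.
The value of a disjunctive sum is the nim-sum of the parts.
Combined value = 2 XOR 1 = 3.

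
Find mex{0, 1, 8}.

2

The values 0, 1 are all present; 2 is the first non-negative integer missing from the set.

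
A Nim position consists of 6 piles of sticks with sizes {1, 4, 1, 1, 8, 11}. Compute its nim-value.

6

Compute the nim-sum pairwise:
1 ^ 4 = 5
5 ^ 1 = 4
4 ^ 1 = 5
5 ^ 8 = 13
13 ^ 11 = 6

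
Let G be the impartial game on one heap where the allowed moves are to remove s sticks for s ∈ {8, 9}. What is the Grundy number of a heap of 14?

Compute g(0), g(1), … for moves {8, 9}:
g(0) = mex{} = 0
g(1) = mex{} = 0
g(2) = mex{} = 0
g(3) = mex{} = 0
g(4) = mex{} = 0
g(5) = mex{} = 0
g(6) = mex{} = 0
g(7) = mex{} = 0
g(8) = mex{0} = 1
g(9) = mex{0} = 1
g(10) = mex{0} = 1
g(11) = mex{0} = 1
g(12) = mex{0} = 1
g(13) = mex{0} = 1
g(14) = mex{0} = 1
So g(14) = 1.

1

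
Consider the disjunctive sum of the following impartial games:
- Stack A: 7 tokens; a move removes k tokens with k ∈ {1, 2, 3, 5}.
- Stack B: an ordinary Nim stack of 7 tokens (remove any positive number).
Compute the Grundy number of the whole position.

Grundy values for stack A (subtraction set {1, 2, 3, 5}):
g(0) = mex{} = 0
g(1) = mex{0} = 1
g(2) = mex{0,1} = 2
g(3) = mex{0,1,2} = 3
g(4) = mex{1,2,3} = 0
g(5) = mex{0,2,3} = 1
g(6) = mex{0,1,3} = 2
g(7) = mex{0,1,2} = 3
So g(7) = 3.
Stack B is a plain Nim stack of size 7, so its Grundy value is 7.
The value of a disjunctive sum is the nim-sum of the parts.
Combined value = 3 ⊕ 7 = 4.

4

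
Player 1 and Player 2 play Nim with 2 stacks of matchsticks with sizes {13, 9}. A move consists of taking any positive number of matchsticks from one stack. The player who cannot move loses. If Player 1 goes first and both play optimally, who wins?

Player 1 wins

Compute the nim-sum pairwise:
13 ^ 9 = 4
The nim-sum is 4 ≠ 0, so this is an N-position: the player to move can win; Player 1 has a winning move.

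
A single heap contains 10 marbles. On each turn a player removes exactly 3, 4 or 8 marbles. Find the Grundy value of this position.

Build the Grundy sequence with g(k) = mex{g(k−s) : s ∈ {3, 4, 8}, s ≤ k}:
g(0) = mex{} = 0
g(1) = mex{} = 0
g(2) = mex{} = 0
g(3) = mex{0} = 1
g(4) = mex{0} = 1
g(5) = mex{0} = 1
g(6) = mex{0,1} = 2
g(7) = mex{1} = 0
g(8) = mex{0,1} = 2
g(9) = mex{0,1,2} = 3
g(10) = mex{0,2} = 1
So g(10) = 1.

1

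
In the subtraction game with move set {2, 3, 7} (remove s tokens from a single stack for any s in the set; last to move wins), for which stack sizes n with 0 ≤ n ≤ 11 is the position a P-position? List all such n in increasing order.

0, 1, 5, 6, 10, 11

Grundy values for subtraction set {2, 3, 7}:
g(0) = mex{} = 0
g(1) = mex{} = 0
g(2) = mex{0} = 1
g(3) = mex{0} = 1
g(4) = mex{0,1} = 2
g(5) = mex{1} = 0
g(6) = mex{1,2} = 0
g(7) = mex{0,2} = 1
g(8) = mex{0} = 1
g(9) = mex{0,1} = 2
g(10) = mex{1} = 0
g(11) = mex{1,2} = 0
The P-positions (g = 0) in 0..11 are 0, 1, 5, 6, 10, 11.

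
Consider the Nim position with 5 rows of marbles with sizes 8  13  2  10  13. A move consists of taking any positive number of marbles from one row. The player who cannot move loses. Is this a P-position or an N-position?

P-position

Nim-sum: 8 XOR 13 XOR 2 XOR 10 XOR 13 = 0.
The nim-sum is 0, so this is a P-position: the player to move is in a losing position under optimal play.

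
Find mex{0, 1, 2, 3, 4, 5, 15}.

6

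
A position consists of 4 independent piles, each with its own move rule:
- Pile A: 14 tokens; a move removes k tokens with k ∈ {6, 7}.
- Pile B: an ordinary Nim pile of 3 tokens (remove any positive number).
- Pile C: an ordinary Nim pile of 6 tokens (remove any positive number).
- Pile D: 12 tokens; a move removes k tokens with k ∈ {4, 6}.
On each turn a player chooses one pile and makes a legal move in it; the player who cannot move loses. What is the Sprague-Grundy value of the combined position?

Build the Grundy sequence for pile A with g(k) = mex{g(k−s) : s ∈ {6, 7}, s ≤ k}:
g(0) = mex{} = 0
g(1) = mex{} = 0
g(2) = mex{} = 0
g(3) = mex{} = 0
g(4) = mex{} = 0
g(5) = mex{} = 0
g(6) = mex{0} = 1
g(7) = mex{0} = 1
g(8) = mex{0} = 1
g(9) = mex{0} = 1
g(10) = mex{0} = 1
g(11) = mex{0} = 1
g(12) = mex{0,1} = 2
g(13) = mex{1} = 0
g(14) = mex{1} = 0
So g(14) = 0.
Pile B is a plain Nim pile of size 3, so its Grundy value is 3.
Pile C is a plain Nim pile of size 6, so its Grundy value is 6.
For pile D, compute g(0), g(1), … with moves {4, 6}:
g(0) = mex{} = 0
g(1) = mex{} = 0
g(2) = mex{} = 0
g(3) = mex{} = 0
g(4) = mex{0} = 1
g(5) = mex{0} = 1
g(6) = mex{0} = 1
g(7) = mex{0} = 1
g(8) = mex{0,1} = 2
g(9) = mex{0,1} = 2
g(10) = mex{1} = 0
g(11) = mex{1} = 0
g(12) = mex{1,2} = 0
So g(12) = 0.
The value of a disjunctive sum is the nim-sum of the parts.
Combined value = 0 ⊕ 3 ⊕ 6 ⊕ 0 = 5.

5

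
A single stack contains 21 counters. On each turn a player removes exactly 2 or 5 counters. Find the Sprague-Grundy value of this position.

0

Compute g(0), g(1), … for moves {2, 5}:
k:     0  1  2  3  4  5  6  7  8  9 10 11 12 13 14 15 16 17 18 19 20 21
g(k):  0  0  1  1  0  2  1  0  0  1  1  0  2  1  0  0  1  1  0  2  1  0
So g(21) = 0.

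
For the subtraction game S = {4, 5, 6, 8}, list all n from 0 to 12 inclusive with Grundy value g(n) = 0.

0, 1, 2, 3, 12

Build the Grundy sequence with g(k) = mex{g(k−s) : s ∈ {4, 5, 6, 8}, s ≤ k}:
g(0) = mex{} = 0
g(1) = mex{} = 0
g(2) = mex{} = 0
g(3) = mex{} = 0
g(4) = mex{0} = 1
g(5) = mex{0} = 1
g(6) = mex{0} = 1
g(7) = mex{0} = 1
g(8) = mex{0,1} = 2
g(9) = mex{0,1} = 2
g(10) = mex{0,1} = 2
g(11) = mex{0,1} = 2
g(12) = mex{1,2} = 0
The P-positions (g = 0) in 0..12 are 0, 1, 2, 3, 12.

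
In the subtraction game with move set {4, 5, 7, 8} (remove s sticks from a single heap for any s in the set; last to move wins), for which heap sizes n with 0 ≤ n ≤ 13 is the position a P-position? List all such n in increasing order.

0, 1, 2, 3, 12, 13

Grundy values for subtraction set {4, 5, 7, 8}:
g(0) = mex{} = 0
g(1) = mex{} = 0
g(2) = mex{} = 0
g(3) = mex{} = 0
g(4) = mex{0} = 1
g(5) = mex{0} = 1
g(6) = mex{0} = 1
g(7) = mex{0} = 1
g(8) = mex{0,1} = 2
g(9) = mex{0,1} = 2
g(10) = mex{0,1} = 2
g(11) = mex{0,1} = 2
g(12) = mex{1,2} = 0
g(13) = mex{1,2} = 0
The P-positions (g = 0) in 0..13 are 0, 1, 2, 3, 12, 13.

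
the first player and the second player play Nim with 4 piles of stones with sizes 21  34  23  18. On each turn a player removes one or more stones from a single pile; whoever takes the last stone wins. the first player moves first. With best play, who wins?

the first player wins

Nim-sum: 21 ⊕ 34 ⊕ 23 ⊕ 18 = 50.
The nim-sum is 50 ≠ 0, so this is an N-position: the player to move can win; the first player has a winning move.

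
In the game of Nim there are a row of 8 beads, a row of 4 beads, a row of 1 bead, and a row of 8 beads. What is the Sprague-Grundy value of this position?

Compute the nim-sum pairwise:
8 ⊕ 4 = 12
12 ⊕ 1 = 13
13 ⊕ 8 = 5

5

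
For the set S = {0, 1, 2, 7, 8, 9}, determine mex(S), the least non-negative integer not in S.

The values 0, 1, 2 are all present; 3 is the first non-negative integer missing from the set.

3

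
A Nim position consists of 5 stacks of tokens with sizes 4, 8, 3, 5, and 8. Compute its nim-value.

2

Nim-sum: 4 ^ 8 ^ 3 ^ 5 ^ 8 = 2.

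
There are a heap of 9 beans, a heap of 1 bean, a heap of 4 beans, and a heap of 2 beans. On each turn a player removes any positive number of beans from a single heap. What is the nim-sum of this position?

Write each in binary and XOR column by column:
  1001  (9)
  0001  (1)
  0100  (4)
  0010  (2)
  ----
  1110  (14)

14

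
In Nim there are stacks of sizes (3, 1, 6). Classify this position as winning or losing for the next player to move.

Winning position

Compute the nim-sum pairwise:
3 ⊕ 1 = 2
2 ⊕ 6 = 4
The nim-sum is 4 ≠ 0, so this is an N-position: the player to move can win.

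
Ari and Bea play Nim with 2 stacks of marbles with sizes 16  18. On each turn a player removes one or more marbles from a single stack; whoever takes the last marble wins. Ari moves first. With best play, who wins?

Compute the nim-sum pairwise:
16 ⊕ 18 = 2
The nim-sum is 2 ≠ 0, so this is an N-position: the player to move can win; Ari has a winning move.

Ari wins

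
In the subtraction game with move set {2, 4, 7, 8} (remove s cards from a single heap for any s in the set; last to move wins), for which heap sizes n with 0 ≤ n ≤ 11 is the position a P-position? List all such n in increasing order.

0, 1, 6, 11

Grundy values for subtraction set {2, 4, 7, 8}:
g(0) = mex{} = 0
g(1) = mex{} = 0
g(2) = mex{0} = 1
g(3) = mex{0} = 1
g(4) = mex{0,1} = 2
g(5) = mex{0,1} = 2
g(6) = mex{1,2} = 0
g(7) = mex{0,1,2} = 3
g(8) = mex{0,2} = 1
g(9) = mex{0,1,2,3} = 4
g(10) = mex{0,1} = 2
g(11) = mex{1,2,3,4} = 0
The P-positions (g = 0) in 0..11 are 0, 1, 6, 11.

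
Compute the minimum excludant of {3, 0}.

0 is in the set but 1 is not, so the mex is 1.

1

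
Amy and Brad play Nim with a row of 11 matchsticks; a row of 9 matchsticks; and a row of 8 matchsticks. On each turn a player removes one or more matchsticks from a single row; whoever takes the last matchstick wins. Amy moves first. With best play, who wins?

Amy wins

Nim-sum: 11 ^ 9 ^ 8 = 10.
The nim-sum is 10 ≠ 0, so this is an N-position: the player to move can win; Amy has a winning move.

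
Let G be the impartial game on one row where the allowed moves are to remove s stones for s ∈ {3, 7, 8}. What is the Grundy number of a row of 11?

0

Compute g(0), g(1), … for moves {3, 7, 8}:
k:     0  1  2  3  4  5  6  7  8  9 10 11
g(k):  0  0  0  1  1  1  0  2  2  1  3  0
So g(11) = 0.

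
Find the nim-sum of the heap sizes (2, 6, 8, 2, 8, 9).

Compute the nim-sum pairwise:
2 ⊕ 6 = 4
4 ⊕ 8 = 12
12 ⊕ 2 = 14
14 ⊕ 8 = 6
6 ⊕ 9 = 15

15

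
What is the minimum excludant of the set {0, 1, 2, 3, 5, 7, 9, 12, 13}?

4

The values 0, 1, 2, 3 are all present; 4 is the first non-negative integer missing from the set.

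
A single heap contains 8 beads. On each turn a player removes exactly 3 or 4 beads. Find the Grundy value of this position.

0

Compute g(0), g(1), … for moves {3, 4}:
g(0) = mex{} = 0
g(1) = mex{} = 0
g(2) = mex{} = 0
g(3) = mex{0} = 1
g(4) = mex{0} = 1
g(5) = mex{0} = 1
g(6) = mex{0,1} = 2
g(7) = mex{1} = 0
g(8) = mex{1} = 0
So g(8) = 0.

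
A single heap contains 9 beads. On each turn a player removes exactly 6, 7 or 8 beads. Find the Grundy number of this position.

1

Build the Grundy sequence with g(k) = mex{g(k−s) : s ∈ {6, 7, 8}, s ≤ k}:
g(0) = mex{} = 0
g(1) = mex{} = 0
g(2) = mex{} = 0
g(3) = mex{} = 0
g(4) = mex{} = 0
g(5) = mex{} = 0
g(6) = mex{0} = 1
g(7) = mex{0} = 1
g(8) = mex{0} = 1
g(9) = mex{0} = 1
So g(9) = 1.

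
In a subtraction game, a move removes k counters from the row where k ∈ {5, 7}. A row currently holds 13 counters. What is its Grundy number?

Build the Grundy sequence with g(k) = mex{g(k−s) : s ∈ {5, 7}, s ≤ k}:
k:     0  1  2  3  4  5  6  7  8  9 10 11 12 13
g(k):  0  0  0  0  0  1  1  1  1  1  2  2  0  0
So g(13) = 0.

0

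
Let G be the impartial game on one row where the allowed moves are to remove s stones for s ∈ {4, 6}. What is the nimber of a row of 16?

1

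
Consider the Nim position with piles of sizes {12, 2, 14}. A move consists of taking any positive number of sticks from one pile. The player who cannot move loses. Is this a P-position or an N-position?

Nim-sum: 12 XOR 2 XOR 14 = 0.
The nim-sum is 0, so this is a P-position: the player to move is in a losing position under optimal play.

P-position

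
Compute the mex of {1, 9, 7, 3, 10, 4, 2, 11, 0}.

The values 0, 1, 2, 3, 4 are all present; 5 is the first non-negative integer missing from the set.

5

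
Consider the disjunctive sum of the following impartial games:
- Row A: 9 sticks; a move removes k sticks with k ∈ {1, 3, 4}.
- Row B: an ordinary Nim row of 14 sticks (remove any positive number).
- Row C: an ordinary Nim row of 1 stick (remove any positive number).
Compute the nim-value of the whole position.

15

Build the Grundy sequence for row A with g(k) = mex{g(k−s) : s ∈ {1, 3, 4}, s ≤ k}:
k:     0  1  2  3  4  5  6  7  8  9
g(k):  0  1  0  1  2  3  2  0  1  0
So g(9) = 0.
Row B is a plain Nim row of size 14, so its Grundy value is 14.
Row C is a plain Nim row of size 1, so its Grundy value is 1.
By the Sprague-Grundy theorem, the Grundy value of a sum of independent games is the XOR of the component values.
Combined value = 0 XOR 14 XOR 1 = 15.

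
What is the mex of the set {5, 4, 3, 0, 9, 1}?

The values 0, 1 are all present; 2 is the first non-negative integer missing from the set.

2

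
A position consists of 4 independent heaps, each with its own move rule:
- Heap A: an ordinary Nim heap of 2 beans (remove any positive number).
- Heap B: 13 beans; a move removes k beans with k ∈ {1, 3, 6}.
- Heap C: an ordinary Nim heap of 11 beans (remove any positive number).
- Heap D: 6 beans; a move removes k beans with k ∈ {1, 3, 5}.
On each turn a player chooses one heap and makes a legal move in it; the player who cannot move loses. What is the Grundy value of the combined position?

9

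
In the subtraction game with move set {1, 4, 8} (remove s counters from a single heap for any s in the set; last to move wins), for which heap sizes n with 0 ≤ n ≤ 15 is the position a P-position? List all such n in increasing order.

0, 2, 5, 7, 12, 14

Compute g(0), g(1), … for moves {1, 4, 8}:
k:     0  1  2  3  4  5  6  7  8  9 10 11 12 13 14 15
g(k):  0  1  0  1  2  0  1  0  1  2  3  2  0  1  0  1
The P-positions (g = 0) in 0..15 are 0, 2, 5, 7, 12, 14.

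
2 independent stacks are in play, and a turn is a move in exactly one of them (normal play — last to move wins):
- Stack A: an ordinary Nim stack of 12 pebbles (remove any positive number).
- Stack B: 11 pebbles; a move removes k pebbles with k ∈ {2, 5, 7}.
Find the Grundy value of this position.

15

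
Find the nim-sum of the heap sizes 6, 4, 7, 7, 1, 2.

Nim-sum: 6 ^ 4 ^ 7 ^ 7 ^ 1 ^ 2 = 1.

1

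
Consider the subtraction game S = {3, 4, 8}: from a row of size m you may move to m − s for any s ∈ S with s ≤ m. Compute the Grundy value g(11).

3

Build the Grundy sequence with g(k) = mex{g(k−s) : s ∈ {3, 4, 8}, s ≤ k}:
g(0) = mex{} = 0
g(1) = mex{} = 0
g(2) = mex{} = 0
g(3) = mex{0} = 1
g(4) = mex{0} = 1
g(5) = mex{0} = 1
g(6) = mex{0,1} = 2
g(7) = mex{1} = 0
g(8) = mex{0,1} = 2
g(9) = mex{0,1,2} = 3
g(10) = mex{0,2} = 1
g(11) = mex{0,1,2} = 3
So g(11) = 3.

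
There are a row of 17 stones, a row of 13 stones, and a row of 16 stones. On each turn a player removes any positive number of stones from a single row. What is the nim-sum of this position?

12

Nim-sum: 17 ^ 13 ^ 16 = 12.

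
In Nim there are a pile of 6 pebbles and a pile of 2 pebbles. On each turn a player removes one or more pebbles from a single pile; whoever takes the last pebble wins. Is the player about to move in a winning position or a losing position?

Write each in binary and XOR column by column:
  110  (6)
  010  (2)
  ---
  100  (4)
The nim-sum is 4 ≠ 0, so this is an N-position: the player to move can win.

Winning position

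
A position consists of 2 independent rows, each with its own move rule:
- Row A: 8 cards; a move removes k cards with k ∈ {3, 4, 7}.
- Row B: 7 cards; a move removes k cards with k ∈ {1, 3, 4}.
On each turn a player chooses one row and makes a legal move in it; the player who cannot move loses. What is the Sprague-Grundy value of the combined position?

For row A, compute g(0), g(1), … with moves {3, 4, 7}:
k:     0  1  2  3  4  5  6  7  8
g(k):  0  0  0  1  1  1  2  2  2
So g(8) = 2.
For row B, compute g(0), g(1), … with moves {1, 3, 4}:
g(0) = mex{} = 0
g(1) = mex{0} = 1
g(2) = mex{1} = 0
g(3) = mex{0} = 1
g(4) = mex{0,1} = 2
g(5) = mex{0,1,2} = 3
g(6) = mex{0,1,3} = 2
g(7) = mex{1,2} = 0
So g(7) = 0.
The value of a disjunctive sum is the nim-sum of the parts.
Combined value = 2 ⊕ 0 = 2.

2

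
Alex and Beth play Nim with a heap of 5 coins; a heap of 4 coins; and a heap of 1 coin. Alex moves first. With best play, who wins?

Beth wins

Write each in binary and XOR column by column:
  101  (5)
  100  (4)
  001  (1)
  ---
  000  (0)
The nim-sum is 0, so this is a P-position: the player to move is in a losing position under optimal play; Alex is about to move from it and so loses — Beth wins.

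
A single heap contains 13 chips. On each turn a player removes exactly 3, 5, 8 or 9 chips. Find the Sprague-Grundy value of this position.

0

Compute g(0), g(1), … for moves {3, 5, 8, 9}:
k:     0  1  2  3  4  5  6  7  8  9 10 11 12 13
g(k):  0  0  0  1  1  1  2  2  2  3  3  3  0  0
So g(13) = 0.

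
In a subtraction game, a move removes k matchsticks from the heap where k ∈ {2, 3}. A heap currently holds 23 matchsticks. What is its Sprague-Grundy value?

1

Grundy values for subtraction set {2, 3}:
k:     0  1  2  3  4  5  6  7  8  9 10 11 12 13 14 15 16 17 18 19 20 21 22 23
g(k):  0  0  1  1  2  0  0  1  1  2  0  0  1  1  2  0  0  1  1  2  0  0  1  1
So g(23) = 1.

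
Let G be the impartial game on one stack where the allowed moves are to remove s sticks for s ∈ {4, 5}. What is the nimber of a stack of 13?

Compute g(0), g(1), … for moves {4, 5}:
g(0) = mex{} = 0
g(1) = mex{} = 0
g(2) = mex{} = 0
g(3) = mex{} = 0
g(4) = mex{0} = 1
g(5) = mex{0} = 1
g(6) = mex{0} = 1
g(7) = mex{0} = 1
g(8) = mex{0,1} = 2
g(9) = mex{1} = 0
g(10) = mex{1} = 0
g(11) = mex{1} = 0
g(12) = mex{1,2} = 0
g(13) = mex{0,2} = 1
So g(13) = 1.

1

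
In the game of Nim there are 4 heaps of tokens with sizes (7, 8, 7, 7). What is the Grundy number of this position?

15

Compute the nim-sum pairwise:
7 ^ 8 = 15
15 ^ 7 = 8
8 ^ 7 = 15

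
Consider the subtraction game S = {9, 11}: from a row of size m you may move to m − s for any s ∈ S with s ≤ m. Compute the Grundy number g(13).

1

Grundy values for subtraction set {9, 11}:
g(0) = mex{} = 0
g(1) = mex{} = 0
g(2) = mex{} = 0
g(3) = mex{} = 0
g(4) = mex{} = 0
g(5) = mex{} = 0
g(6) = mex{} = 0
g(7) = mex{} = 0
g(8) = mex{} = 0
g(9) = mex{0} = 1
g(10) = mex{0} = 1
g(11) = mex{0} = 1
g(12) = mex{0} = 1
g(13) = mex{0} = 1
So g(13) = 1.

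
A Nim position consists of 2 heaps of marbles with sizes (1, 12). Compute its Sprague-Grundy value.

Nim-sum: 1 ⊕ 12 = 13.

13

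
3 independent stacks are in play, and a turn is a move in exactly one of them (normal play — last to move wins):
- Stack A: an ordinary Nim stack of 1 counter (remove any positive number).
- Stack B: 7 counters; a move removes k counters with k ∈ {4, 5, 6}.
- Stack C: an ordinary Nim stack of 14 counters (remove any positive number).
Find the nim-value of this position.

14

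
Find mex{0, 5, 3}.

1

0 is in the set but 1 is not, so the mex is 1.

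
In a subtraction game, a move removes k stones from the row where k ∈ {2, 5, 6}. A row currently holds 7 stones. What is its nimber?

3

Build the Grundy sequence with g(k) = mex{g(k−s) : s ∈ {2, 5, 6}, s ≤ k}:
g(0) = mex{} = 0
g(1) = mex{} = 0
g(2) = mex{0} = 1
g(3) = mex{0} = 1
g(4) = mex{1} = 0
g(5) = mex{0,1} = 2
g(6) = mex{0} = 1
g(7) = mex{0,1,2} = 3
So g(7) = 3.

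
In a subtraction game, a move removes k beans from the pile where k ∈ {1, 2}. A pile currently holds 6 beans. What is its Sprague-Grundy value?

Build the Grundy sequence with g(k) = mex{g(k−s) : s ∈ {1, 2}, s ≤ k}:
g(0) = mex{} = 0
g(1) = mex{0} = 1
g(2) = mex{0,1} = 2
g(3) = mex{1,2} = 0
g(4) = mex{0,2} = 1
g(5) = mex{0,1} = 2
g(6) = mex{1,2} = 0
So g(6) = 0.

0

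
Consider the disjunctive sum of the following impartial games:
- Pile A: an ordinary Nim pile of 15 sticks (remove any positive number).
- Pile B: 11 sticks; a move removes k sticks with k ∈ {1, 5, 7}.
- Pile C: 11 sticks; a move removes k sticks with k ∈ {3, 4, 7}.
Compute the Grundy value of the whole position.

14

Pile A is a plain Nim pile of size 15, so its Grundy value is 15.
Grundy values for pile B (subtraction set {1, 5, 7}):
k:     0  1  2  3  4  5  6  7  8  9 10 11
g(k):  0  1  0  1  0  1  0  1  0  1  0  1
So g(11) = 1.
Grundy values for pile C (subtraction set {3, 4, 7}):
k:     0  1  2  3  4  5  6  7  8  9 10 11
g(k):  0  0  0  1  1  1  2  2  2  3  0  0
So g(11) = 0.
The value of a disjunctive sum is the nim-sum of the parts.
Combined value = 15 ⊕ 1 ⊕ 0 = 14.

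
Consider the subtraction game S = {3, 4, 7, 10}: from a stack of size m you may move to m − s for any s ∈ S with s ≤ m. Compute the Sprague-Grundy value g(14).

Build the Grundy sequence with g(k) = mex{g(k−s) : s ∈ {3, 4, 7, 10}, s ≤ k}:
g(0) = mex{} = 0
g(1) = mex{} = 0
g(2) = mex{} = 0
g(3) = mex{0} = 1
g(4) = mex{0} = 1
g(5) = mex{0} = 1
g(6) = mex{0,1} = 2
g(7) = mex{0,1} = 2
g(8) = mex{0,1} = 2
g(9) = mex{0,1,2} = 3
g(10) = mex{0,1,2} = 3
g(11) = mex{0,1,2} = 3
g(12) = mex{0,1,2,3} = 4
g(13) = mex{1,2,3} = 0
g(14) = mex{1,2,3} = 0
So g(14) = 0.

0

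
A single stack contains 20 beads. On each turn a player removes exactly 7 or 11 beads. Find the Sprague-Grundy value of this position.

Compute g(0), g(1), … for moves {7, 11}:
k:     0  1  2  3  4  5  6  7  8  9 10 11 12 13 14 15 16 17 18 19 20
g(k):  0  0  0  0  0  0  0  1  1  1  1  1  1  1  2  2  2  2  0  0  0
So g(20) = 0.

0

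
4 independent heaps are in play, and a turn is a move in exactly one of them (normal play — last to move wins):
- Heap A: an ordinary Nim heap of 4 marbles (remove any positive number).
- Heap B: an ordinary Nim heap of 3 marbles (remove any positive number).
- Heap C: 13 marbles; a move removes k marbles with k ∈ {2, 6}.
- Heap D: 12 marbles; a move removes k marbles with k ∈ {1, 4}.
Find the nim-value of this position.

7

Heap A is a plain Nim heap of size 4, so its Grundy value is 4.
Heap B is a plain Nim heap of size 3, so its Grundy value is 3.
Build the Grundy sequence for heap C with g(k) = mex{g(k−s) : s ∈ {2, 6}, s ≤ k}:
k:     0  1  2  3  4  5  6  7  8  9 10 11 12 13
g(k):  0  0  1  1  0  0  1  1  0  0  1  1  0  0
So g(13) = 0.
Build the Grundy sequence for heap D with g(k) = mex{g(k−s) : s ∈ {1, 4}, s ≤ k}:
g(0) = mex{} = 0
g(1) = mex{0} = 1
g(2) = mex{1} = 0
g(3) = mex{0} = 1
g(4) = mex{0,1} = 2
g(5) = mex{1,2} = 0
g(6) = mex{0} = 1
g(7) = mex{1} = 0
g(8) = mex{0,2} = 1
g(9) = mex{0,1} = 2
g(10) = mex{1,2} = 0
g(11) = mex{0} = 1
g(12) = mex{1} = 0
So g(12) = 0.
By the Sprague-Grundy theorem, the Grundy value of a sum of independent games is the XOR of the component values.
Combined value = 4 XOR 3 XOR 0 XOR 0 = 7.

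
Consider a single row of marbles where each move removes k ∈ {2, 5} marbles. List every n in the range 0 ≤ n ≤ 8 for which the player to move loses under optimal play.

Grundy values for subtraction set {2, 5}:
g(0) = mex{} = 0
g(1) = mex{} = 0
g(2) = mex{0} = 1
g(3) = mex{0} = 1
g(4) = mex{1} = 0
g(5) = mex{0,1} = 2
g(6) = mex{0} = 1
g(7) = mex{1,2} = 0
g(8) = mex{1} = 0
The P-positions (g = 0) in 0..8 are 0, 1, 4, 7, 8.

0, 1, 4, 7, 8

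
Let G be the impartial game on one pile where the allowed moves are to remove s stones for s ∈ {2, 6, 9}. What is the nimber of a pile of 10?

1

Build the Grundy sequence with g(k) = mex{g(k−s) : s ∈ {2, 6, 9}, s ≤ k}:
k:     0  1  2  3  4  5  6  7  8  9 10
g(k):  0  0  1  1  0  0  1  1  0  2  1
So g(10) = 1.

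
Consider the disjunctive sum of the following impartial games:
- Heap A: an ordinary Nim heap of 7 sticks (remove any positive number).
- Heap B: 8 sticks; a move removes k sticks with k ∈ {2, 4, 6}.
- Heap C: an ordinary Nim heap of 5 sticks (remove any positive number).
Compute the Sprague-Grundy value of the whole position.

2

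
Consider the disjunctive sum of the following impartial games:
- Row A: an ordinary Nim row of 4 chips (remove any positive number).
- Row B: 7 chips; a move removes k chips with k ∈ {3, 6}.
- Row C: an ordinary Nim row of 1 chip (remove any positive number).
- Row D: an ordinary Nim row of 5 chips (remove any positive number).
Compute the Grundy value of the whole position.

2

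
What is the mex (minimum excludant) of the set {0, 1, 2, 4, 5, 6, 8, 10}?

The values 0, 1, 2 are all present; 3 is the first non-negative integer missing from the set.

3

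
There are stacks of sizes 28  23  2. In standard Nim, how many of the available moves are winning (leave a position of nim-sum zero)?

Compute the nim-sum pairwise:
28 XOR 23 = 11
11 XOR 2 = 9
The overall nim-sum is X = 9. A stack of size p has a winning move iff p XOR X < p (reduce it to p XOR X).
  28: 28 XOR 9 = 21 < 28 — winning move (to 21).
  23: 23 XOR 9 = 30 ≥ 23 — no move.
  2: 2 XOR 9 = 11 ≥ 2 — no move.
That gives 1 winning move.

1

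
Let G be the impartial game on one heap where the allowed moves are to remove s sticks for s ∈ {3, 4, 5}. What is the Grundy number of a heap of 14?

2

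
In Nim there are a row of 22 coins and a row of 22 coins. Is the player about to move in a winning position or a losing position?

Write each in binary and XOR column by column:
  10110  (22)
  10110  (22)
  -----
  00000  (0)
The nim-sum is 0, so this is a P-position: the player to move is in a losing position under optimal play.

Losing position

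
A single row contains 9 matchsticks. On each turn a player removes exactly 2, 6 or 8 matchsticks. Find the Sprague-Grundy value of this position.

Compute g(0), g(1), … for moves {2, 6, 8}:
g(0) = mex{} = 0
g(1) = mex{} = 0
g(2) = mex{0} = 1
g(3) = mex{0} = 1
g(4) = mex{1} = 0
g(5) = mex{1} = 0
g(6) = mex{0} = 1
g(7) = mex{0} = 1
g(8) = mex{0,1} = 2
g(9) = mex{0,1} = 2
So g(9) = 2.

2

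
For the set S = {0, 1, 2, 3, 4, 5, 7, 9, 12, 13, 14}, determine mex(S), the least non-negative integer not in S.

6

The values 0, 1, 2, 3, 4, 5 are all present; 6 is the first non-negative integer missing from the set.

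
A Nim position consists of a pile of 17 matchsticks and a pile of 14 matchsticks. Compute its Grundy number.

31

Compute the nim-sum pairwise:
17 XOR 14 = 31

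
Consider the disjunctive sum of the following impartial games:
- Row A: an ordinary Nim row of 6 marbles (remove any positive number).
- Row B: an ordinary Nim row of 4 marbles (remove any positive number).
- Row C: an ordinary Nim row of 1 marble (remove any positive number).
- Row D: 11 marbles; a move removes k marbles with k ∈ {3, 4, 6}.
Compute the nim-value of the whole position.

Row A is a plain Nim row of size 6, so its Grundy value is 6.
Row B is a plain Nim row of size 4, so its Grundy value is 4.
Row C is a plain Nim row of size 1, so its Grundy value is 1.
For row D, compute g(0), g(1), … with moves {3, 4, 6}:
g(0) = mex{} = 0
g(1) = mex{} = 0
g(2) = mex{} = 0
g(3) = mex{0} = 1
g(4) = mex{0} = 1
g(5) = mex{0} = 1
g(6) = mex{0,1} = 2
g(7) = mex{0,1} = 2
g(8) = mex{0,1} = 2
g(9) = mex{1,2} = 0
g(10) = mex{1,2} = 0
g(11) = mex{1,2} = 0
So g(11) = 0.
By the Sprague-Grundy theorem, the Grundy value of a sum of independent games is the XOR of the component values.
Combined value = 6 ⊕ 4 ⊕ 1 ⊕ 0 = 3.

3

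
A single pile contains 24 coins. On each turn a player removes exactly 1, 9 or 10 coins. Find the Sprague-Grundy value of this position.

1

Grundy values for subtraction set {1, 9, 10}:
k:     0  1  2  3  4  5  6  7  8  9 10 11 12 13 14 15 16 17 18 19 20 21 22 23 24
g(k):  0  1  0  1  0  1  0  1  0  1  2  3  2  3  2  3  2  3  2  0  1  0  1  0  1
So g(24) = 1.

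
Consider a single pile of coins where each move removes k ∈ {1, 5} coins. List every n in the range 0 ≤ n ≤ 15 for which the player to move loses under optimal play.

0, 2, 4, 6, 8, 10, 12, 14

Build the Grundy sequence with g(k) = mex{g(k−s) : s ∈ {1, 5}, s ≤ k}:
k:     0  1  2  3  4  5  6  7  8  9 10 11 12 13 14 15
g(k):  0  1  0  1  0  1  0  1  0  1  0  1  0  1  0  1
The P-positions (g = 0) in 0..15 are 0, 2, 4, 6, 8, 10, 12, 14.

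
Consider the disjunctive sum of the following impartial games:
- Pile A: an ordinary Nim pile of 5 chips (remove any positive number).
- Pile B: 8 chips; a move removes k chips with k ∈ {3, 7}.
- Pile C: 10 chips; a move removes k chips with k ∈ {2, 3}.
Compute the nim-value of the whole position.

Pile A is a plain Nim pile of size 5, so its Grundy value is 5.
Grundy values for pile B (subtraction set {3, 7}):
k:     0  1  2  3  4  5  6  7  8
g(k):  0  0  0  1  1  1  0  2  2
So g(8) = 2.
For pile C, compute g(0), g(1), … with moves {2, 3}:
g(0) = mex{} = 0
g(1) = mex{} = 0
g(2) = mex{0} = 1
g(3) = mex{0} = 1
g(4) = mex{0,1} = 2
g(5) = mex{1} = 0
g(6) = mex{1,2} = 0
g(7) = mex{0,2} = 1
g(8) = mex{0} = 1
g(9) = mex{0,1} = 2
g(10) = mex{1} = 0
So g(10) = 0.
By the Sprague-Grundy theorem, the Grundy value of a sum of independent games is the XOR of the component values.
Combined value = 5 XOR 2 XOR 0 = 7.

7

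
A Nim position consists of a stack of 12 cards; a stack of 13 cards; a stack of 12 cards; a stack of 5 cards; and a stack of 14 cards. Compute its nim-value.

6

Compute the nim-sum pairwise:
12 ⊕ 13 = 1
1 ⊕ 12 = 13
13 ⊕ 5 = 8
8 ⊕ 14 = 6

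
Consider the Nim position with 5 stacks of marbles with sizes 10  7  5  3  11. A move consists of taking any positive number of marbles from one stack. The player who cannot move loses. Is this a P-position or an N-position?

P-position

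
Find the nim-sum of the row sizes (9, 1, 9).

1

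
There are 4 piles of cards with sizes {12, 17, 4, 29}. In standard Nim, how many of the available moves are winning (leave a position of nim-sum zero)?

3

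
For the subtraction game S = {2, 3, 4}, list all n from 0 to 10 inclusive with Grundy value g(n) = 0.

0, 1, 6, 7

Build the Grundy sequence with g(k) = mex{g(k−s) : s ∈ {2, 3, 4}, s ≤ k}:
k:     0  1  2  3  4  5  6  7  8  9 10
g(k):  0  0  1  1  2  2  0  0  1  1  2
The P-positions (g = 0) in 0..10 are 0, 1, 6, 7.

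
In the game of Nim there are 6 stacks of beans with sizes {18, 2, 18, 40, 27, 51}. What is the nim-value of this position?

Compute the nim-sum pairwise:
18 XOR 2 = 16
16 XOR 18 = 2
2 XOR 40 = 42
42 XOR 27 = 49
49 XOR 51 = 2

2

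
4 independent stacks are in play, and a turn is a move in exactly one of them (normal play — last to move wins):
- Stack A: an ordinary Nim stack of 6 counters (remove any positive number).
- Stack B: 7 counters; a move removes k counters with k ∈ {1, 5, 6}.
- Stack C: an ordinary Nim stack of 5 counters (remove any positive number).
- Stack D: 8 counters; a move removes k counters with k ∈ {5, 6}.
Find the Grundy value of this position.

1

Stack A is a plain Nim stack of size 6, so its Grundy value is 6.
Build the Grundy sequence for stack B with g(k) = mex{g(k−s) : s ∈ {1, 5, 6}, s ≤ k}:
k:     0  1  2  3  4  5  6  7
g(k):  0  1  0  1  0  1  2  3
So g(7) = 3.
Stack C is a plain Nim stack of size 5, so its Grundy value is 5.
Grundy values for stack D (subtraction set {5, 6}):
k:     0  1  2  3  4  5  6  7  8
g(k):  0  0  0  0  0  1  1  1  1
So g(8) = 1.
The value of a disjunctive sum is the nim-sum of the parts.
Combined value = 6 ⊕ 3 ⊕ 5 ⊕ 1 = 1.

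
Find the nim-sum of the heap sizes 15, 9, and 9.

Write each in binary and XOR column by column:
  1111  (15)
  1001  (9)
  1001  (9)
  ----
  1111  (15)

15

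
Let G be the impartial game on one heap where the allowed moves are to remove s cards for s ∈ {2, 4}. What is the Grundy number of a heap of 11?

2

Grundy values for subtraction set {2, 4}:
k:     0  1  2  3  4  5  6  7  8  9 10 11
g(k):  0  0  1  1  2  2  0  0  1  1  2  2
So g(11) = 2.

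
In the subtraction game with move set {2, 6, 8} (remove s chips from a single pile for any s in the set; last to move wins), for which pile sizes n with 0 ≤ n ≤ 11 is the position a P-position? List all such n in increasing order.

0, 1, 4, 5

Build the Grundy sequence with g(k) = mex{g(k−s) : s ∈ {2, 6, 8}, s ≤ k}:
k:     0  1  2  3  4  5  6  7  8  9 10 11
g(k):  0  0  1  1  0  0  1  1  2  2  3  3
The P-positions (g = 0) in 0..11 are 0, 1, 4, 5.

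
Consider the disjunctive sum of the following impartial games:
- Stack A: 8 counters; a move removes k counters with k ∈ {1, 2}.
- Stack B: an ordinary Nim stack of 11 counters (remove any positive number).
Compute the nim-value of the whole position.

Build the Grundy sequence for stack A with g(k) = mex{g(k−s) : s ∈ {1, 2}, s ≤ k}:
g(0) = mex{} = 0
g(1) = mex{0} = 1
g(2) = mex{0,1} = 2
g(3) = mex{1,2} = 0
g(4) = mex{0,2} = 1
g(5) = mex{0,1} = 2
g(6) = mex{1,2} = 0
g(7) = mex{0,2} = 1
g(8) = mex{0,1} = 2
So g(8) = 2.
Stack B is a plain Nim stack of size 11, so its Grundy value is 11.
The value of a disjunctive sum is the nim-sum of the parts.
Combined value = 2 ⊕ 11 = 9.

9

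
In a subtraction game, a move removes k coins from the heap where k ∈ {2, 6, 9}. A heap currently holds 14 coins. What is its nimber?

Build the Grundy sequence with g(k) = mex{g(k−s) : s ∈ {2, 6, 9}, s ≤ k}:
g(0) = mex{} = 0
g(1) = mex{} = 0
g(2) = mex{0} = 1
g(3) = mex{0} = 1
g(4) = mex{1} = 0
g(5) = mex{1} = 0
g(6) = mex{0} = 1
g(7) = mex{0} = 1
g(8) = mex{1} = 0
g(9) = mex{0,1} = 2
g(10) = mex{0} = 1
g(11) = mex{0,1,2} = 3
g(12) = mex{1} = 0
g(13) = mex{0,1,3} = 2
g(14) = mex{0} = 1
So g(14) = 1.

1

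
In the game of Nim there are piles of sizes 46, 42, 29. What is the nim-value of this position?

25

Nim-sum: 46 ⊕ 42 ⊕ 29 = 25.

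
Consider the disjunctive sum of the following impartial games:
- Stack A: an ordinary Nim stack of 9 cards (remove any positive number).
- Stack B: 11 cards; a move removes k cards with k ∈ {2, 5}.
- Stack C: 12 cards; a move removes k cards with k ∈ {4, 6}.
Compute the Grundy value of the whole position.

9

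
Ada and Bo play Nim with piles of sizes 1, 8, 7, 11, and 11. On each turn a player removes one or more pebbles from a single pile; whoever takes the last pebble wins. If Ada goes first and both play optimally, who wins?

Ada wins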